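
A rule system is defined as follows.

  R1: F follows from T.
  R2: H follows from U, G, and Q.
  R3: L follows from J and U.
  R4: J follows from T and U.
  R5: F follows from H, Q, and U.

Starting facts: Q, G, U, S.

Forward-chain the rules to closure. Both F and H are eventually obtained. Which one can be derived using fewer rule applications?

H

H: From U, G, and Q, R2 gives H. [1 rule application]
F: U, G, and Q hold, so H follows (R2). From H, Q, and U, R5 gives F. [2 rule applications]
H needs fewer.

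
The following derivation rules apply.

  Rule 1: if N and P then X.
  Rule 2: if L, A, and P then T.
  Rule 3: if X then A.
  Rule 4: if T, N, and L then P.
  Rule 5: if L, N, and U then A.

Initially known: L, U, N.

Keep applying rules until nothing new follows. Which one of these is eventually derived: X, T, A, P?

L, N, and U hold, so A follows (Rule 5).
P would need T, N, and L (Rule 4), but T is never established. X would need N and P (Rule 1), but P is never established. T would need L, A, and P (Rule 2), but P is never established.

A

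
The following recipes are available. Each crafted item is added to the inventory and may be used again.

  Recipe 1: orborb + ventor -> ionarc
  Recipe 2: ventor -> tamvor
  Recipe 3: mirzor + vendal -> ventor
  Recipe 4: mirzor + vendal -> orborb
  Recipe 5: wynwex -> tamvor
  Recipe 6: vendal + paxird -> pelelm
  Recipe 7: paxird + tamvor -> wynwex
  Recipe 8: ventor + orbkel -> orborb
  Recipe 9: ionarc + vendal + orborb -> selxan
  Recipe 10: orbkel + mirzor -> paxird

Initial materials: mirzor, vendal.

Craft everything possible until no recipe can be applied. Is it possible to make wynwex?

No

wynwex would need paxird and tamvor (Recipe 7), but paxird is never obtained.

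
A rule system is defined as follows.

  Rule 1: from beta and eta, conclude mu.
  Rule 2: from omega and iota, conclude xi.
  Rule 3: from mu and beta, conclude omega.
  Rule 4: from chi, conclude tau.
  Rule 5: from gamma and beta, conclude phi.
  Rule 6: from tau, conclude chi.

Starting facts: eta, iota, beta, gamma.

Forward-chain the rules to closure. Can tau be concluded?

tau would need chi (Rule 4), but chi is never established.

No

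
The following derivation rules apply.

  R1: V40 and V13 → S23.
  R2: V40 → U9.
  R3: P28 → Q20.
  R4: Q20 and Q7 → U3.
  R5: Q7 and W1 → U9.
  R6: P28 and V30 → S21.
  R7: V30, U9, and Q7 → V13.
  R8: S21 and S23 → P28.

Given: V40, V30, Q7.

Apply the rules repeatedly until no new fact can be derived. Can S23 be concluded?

Yes

V40 holds, so U9 follows (R2).
V30, U9, and Q7 hold, so V13 follows (R7).
V40 and V13 hold, so S23 follows (R1).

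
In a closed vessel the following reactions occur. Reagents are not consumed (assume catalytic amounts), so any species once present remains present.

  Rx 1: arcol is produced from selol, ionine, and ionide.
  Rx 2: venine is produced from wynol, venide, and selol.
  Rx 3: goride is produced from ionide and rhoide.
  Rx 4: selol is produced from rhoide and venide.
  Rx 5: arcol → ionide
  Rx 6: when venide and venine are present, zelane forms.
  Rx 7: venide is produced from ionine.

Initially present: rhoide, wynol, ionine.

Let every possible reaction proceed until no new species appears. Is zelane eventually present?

Yes

ionine present → venide forms (Rx 7).
rhoide and venide present → selol forms (Rx 4).
wynol, venide, and selol present → venine forms (Rx 2).
venide and venine present → zelane forms (Rx 6).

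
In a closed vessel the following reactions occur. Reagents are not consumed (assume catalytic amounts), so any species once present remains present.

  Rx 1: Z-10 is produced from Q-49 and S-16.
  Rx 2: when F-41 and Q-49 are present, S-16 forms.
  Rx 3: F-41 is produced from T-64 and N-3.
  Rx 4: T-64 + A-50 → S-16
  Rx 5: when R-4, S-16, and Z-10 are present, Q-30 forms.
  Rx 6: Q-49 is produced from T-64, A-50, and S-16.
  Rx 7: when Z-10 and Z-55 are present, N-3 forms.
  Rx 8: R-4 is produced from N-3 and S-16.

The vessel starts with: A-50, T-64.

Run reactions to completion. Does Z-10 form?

Yes

T-64 and A-50 present → S-16 forms (Rx 4).
T-64, A-50, and S-16 present → Q-49 forms (Rx 6).
Q-49 and S-16 present → Z-10 forms (Rx 1).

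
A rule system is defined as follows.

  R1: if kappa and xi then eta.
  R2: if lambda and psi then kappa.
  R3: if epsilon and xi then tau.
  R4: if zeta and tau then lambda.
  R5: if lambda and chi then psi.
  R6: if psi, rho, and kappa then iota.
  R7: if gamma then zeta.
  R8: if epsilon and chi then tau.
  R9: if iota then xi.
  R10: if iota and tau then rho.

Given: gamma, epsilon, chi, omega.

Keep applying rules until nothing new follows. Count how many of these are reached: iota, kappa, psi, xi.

2

From epsilon and chi, R8 gives tau.
From gamma, R7 gives zeta.
zeta and tau hold, so lambda follows (R4).
lambda and chi hold, so psi follows (R5).
lambda and psi hold, so kappa follows (R2).
iota would need psi, rho, and kappa (R6), but rho is never established.
kappa: reached.
psi: reached.
xi would need iota (R9), but iota is never established.
Reached: kappa and psi — 2 of the 4.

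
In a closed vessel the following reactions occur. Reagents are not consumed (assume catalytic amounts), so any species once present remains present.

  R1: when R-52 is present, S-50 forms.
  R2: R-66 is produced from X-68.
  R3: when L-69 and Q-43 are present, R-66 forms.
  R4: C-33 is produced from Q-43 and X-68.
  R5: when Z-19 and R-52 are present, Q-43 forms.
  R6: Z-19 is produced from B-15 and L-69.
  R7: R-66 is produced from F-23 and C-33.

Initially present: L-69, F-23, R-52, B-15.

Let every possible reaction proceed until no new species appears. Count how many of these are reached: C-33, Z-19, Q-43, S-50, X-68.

B-15 and L-69 present → Z-19 forms (R6).
R-52 present → S-50 forms (R1).
Z-19 and R-52 present → Q-43 forms (R5).
C-33 would need Q-43 and X-68 (R4), but X-68 never forms.
Z-19: reached.
Q-43: reached.
S-50: reached.
No rule produces X-68, and it is not given.
Reached: Z-19, Q-43, and S-50 — 3 of the 5.

3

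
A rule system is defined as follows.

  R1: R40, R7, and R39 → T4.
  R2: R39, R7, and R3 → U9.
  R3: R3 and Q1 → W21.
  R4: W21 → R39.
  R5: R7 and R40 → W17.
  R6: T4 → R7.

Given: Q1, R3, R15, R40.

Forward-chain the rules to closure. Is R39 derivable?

Yes

R3 and Q1 hold, so W21 follows (R3).
W21 holds, so R39 follows (R4).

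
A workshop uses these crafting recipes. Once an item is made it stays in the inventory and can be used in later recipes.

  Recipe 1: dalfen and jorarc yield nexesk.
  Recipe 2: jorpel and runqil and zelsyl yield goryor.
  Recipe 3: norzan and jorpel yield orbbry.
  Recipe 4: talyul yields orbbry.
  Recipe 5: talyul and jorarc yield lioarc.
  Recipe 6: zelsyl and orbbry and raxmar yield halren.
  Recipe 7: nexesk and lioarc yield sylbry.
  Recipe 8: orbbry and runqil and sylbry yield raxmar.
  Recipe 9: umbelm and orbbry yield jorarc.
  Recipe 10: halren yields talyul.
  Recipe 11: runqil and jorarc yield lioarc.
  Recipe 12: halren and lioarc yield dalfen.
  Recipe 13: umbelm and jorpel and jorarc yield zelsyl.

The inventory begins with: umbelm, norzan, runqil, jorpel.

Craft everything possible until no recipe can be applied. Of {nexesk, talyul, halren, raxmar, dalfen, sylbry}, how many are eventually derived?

nexesk would need dalfen and jorarc (Recipe 1), but dalfen is never obtained.
talyul would need halren (Recipe 10), but halren is never obtained.
halren would need zelsyl, orbbry, and raxmar (Recipe 6), but raxmar is never obtained.
raxmar would need orbbry, runqil, and sylbry (Recipe 8), but sylbry is never obtained.
dalfen would need halren and lioarc (Recipe 12), but halren is never obtained.
sylbry would need nexesk and lioarc (Recipe 7), but nexesk is never obtained.
None of the 6 are reached.

0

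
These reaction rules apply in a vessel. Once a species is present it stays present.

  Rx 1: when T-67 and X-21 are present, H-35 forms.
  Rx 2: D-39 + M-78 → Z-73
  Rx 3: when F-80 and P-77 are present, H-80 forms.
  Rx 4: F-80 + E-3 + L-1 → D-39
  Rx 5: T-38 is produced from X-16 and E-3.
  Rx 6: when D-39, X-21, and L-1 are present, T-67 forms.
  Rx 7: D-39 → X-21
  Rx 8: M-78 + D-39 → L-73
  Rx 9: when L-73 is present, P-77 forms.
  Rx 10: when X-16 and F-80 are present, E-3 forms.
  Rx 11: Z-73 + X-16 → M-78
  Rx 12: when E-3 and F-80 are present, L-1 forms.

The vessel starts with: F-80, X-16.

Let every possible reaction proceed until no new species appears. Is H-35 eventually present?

X-16 and F-80 present → E-3 forms (Rx 10).
E-3 and F-80 present → L-1 forms (Rx 12).
F-80, E-3, and L-1 present → D-39 forms (Rx 4).
D-39 present → X-21 forms (Rx 7).
D-39, X-21, and L-1 present → T-67 forms (Rx 6).
T-67 and X-21 present → H-35 forms (Rx 1).

Yes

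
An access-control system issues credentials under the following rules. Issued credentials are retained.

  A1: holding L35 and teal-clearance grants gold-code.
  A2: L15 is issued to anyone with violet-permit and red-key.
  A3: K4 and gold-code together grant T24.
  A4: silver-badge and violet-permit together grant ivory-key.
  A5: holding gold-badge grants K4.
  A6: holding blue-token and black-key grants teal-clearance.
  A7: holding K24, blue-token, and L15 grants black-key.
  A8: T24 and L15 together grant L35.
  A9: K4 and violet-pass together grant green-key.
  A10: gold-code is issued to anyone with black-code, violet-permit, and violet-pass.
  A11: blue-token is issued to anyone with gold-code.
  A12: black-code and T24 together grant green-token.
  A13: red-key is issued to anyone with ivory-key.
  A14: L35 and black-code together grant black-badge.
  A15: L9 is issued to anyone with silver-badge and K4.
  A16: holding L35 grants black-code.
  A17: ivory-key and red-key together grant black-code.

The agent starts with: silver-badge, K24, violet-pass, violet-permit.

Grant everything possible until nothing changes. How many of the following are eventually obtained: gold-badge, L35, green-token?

0

No rule produces gold-badge, and it is not given.
L35 would need T24 and L15 (A8), but T24 is never granted.
green-token would need black-code and T24 (A12), but T24 is never granted.
None of the 3 are reached.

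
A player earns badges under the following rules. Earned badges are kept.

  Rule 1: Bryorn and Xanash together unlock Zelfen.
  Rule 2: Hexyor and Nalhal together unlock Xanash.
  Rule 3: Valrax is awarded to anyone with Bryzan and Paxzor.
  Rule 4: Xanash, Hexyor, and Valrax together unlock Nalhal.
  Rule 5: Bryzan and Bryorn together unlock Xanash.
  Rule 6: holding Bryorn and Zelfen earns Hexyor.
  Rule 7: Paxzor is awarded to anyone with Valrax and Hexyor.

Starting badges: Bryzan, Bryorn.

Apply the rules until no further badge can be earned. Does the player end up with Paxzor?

Paxzor would need Valrax and Hexyor (Rule 7), but Valrax is never earned.

No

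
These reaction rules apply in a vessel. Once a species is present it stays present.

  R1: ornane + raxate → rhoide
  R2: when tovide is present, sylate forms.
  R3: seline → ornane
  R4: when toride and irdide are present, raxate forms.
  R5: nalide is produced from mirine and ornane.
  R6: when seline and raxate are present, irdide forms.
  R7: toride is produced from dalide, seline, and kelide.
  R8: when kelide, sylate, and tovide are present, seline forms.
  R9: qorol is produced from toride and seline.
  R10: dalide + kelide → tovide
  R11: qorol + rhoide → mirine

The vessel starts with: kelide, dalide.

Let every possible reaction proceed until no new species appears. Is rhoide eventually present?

No

rhoide would need ornane and raxate (R1), but raxate never forms.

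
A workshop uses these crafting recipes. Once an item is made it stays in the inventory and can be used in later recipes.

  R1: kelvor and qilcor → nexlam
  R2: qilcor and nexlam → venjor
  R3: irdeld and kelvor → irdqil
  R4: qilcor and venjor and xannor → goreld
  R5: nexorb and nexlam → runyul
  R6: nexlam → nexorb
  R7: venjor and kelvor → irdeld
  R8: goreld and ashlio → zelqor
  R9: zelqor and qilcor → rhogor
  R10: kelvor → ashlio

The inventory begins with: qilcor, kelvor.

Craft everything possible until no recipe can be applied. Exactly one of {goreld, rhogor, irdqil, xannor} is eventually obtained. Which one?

kelvor and qilcor → nexlam (R1).
Using R2, qilcor and nexlam make venjor.
venjor and kelvor → irdeld (R7).
irdeld and kelvor → irdqil (R3).
goreld would need qilcor, venjor, and xannor (R4), but xannor is never obtained. No rule produces xannor, and it is not given. rhogor would need zelqor and qilcor (R9), but zelqor is never obtained.

irdqil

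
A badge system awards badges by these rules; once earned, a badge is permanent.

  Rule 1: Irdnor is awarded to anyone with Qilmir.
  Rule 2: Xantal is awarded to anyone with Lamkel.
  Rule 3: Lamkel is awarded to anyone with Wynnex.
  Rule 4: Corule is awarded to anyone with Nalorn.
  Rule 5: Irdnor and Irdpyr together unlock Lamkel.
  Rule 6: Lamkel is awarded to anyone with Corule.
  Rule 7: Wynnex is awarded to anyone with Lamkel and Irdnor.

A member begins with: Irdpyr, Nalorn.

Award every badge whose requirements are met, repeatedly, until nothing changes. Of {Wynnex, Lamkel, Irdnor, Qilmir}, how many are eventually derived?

1

With Nalorn, Corule is earned (Rule 4).
With Corule, Lamkel is earned (Rule 6).
Wynnex would need Lamkel and Irdnor (Rule 7), but Irdnor is never earned.
Lamkel: reached.
Irdnor would need Qilmir (Rule 1), but Qilmir is never earned.
No rule produces Qilmir, and it is not given.
Reached: Lamkel — 1 of the 4.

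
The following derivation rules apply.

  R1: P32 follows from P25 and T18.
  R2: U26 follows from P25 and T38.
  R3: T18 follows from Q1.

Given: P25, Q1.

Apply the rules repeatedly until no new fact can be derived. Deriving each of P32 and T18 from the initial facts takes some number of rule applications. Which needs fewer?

T18

T18: Q1 holds, so T18 follows (R3). [1 rule application]
P32: From Q1, R3 gives T18. From P25 and T18, R1 gives P32. [2 rule applications]
T18 needs fewer.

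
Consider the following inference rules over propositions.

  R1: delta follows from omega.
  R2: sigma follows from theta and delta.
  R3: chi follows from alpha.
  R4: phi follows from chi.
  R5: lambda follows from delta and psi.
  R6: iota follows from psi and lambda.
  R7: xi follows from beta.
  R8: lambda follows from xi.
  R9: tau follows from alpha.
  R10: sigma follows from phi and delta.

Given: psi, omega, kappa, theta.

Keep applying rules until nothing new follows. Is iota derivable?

omega holds, so delta follows (R1).
delta and psi hold, so lambda follows (R5).
psi and lambda hold, so iota follows (R6).

Yes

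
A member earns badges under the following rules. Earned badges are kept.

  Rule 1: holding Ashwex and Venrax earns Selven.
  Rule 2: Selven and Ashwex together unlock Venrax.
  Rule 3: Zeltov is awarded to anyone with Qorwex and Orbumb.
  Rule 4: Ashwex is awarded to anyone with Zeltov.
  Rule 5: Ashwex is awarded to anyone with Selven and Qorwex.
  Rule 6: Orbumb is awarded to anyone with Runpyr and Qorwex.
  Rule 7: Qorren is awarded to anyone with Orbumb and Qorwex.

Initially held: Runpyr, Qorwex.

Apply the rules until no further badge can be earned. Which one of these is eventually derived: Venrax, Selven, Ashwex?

Ashwex

With Runpyr and Qorwex, Orbumb is earned (Rule 6).
With Qorwex and Orbumb, Zeltov is earned (Rule 3).
With Zeltov, Ashwex is earned (Rule 4).
Venrax would need Selven and Ashwex (Rule 2), but Selven is never earned. Selven would need Ashwex and Venrax (Rule 1), but Venrax is never earned.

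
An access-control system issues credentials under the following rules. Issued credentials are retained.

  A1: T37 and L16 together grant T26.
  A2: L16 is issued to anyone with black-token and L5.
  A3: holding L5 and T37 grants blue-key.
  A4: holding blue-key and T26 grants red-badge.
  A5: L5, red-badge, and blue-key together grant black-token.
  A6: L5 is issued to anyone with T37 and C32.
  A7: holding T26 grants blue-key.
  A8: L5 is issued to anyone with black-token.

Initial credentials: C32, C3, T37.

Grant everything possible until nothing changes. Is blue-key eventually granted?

Yes

Holding T37 and C32 grants L5 (A6).
Holding L5 and T37 grants blue-key (A3).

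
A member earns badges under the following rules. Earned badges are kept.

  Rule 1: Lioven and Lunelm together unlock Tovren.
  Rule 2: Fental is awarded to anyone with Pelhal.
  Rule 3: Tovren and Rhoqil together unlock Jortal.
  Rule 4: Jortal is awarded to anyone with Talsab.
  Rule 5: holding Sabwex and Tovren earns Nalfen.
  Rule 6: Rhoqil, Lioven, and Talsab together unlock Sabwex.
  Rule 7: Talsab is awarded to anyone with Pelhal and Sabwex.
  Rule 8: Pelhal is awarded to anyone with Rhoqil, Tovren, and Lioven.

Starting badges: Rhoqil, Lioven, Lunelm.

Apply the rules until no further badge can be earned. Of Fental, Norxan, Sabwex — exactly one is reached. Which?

Fental

With Lioven and Lunelm, Tovren is earned (Rule 1).
With Rhoqil, Tovren, and Lioven, Pelhal is earned (Rule 8).
With Pelhal, Fental is earned (Rule 2).
Sabwex would need Rhoqil, Lioven, and Talsab (Rule 6), but Talsab is never earned. No rule produces Norxan, and it is not given.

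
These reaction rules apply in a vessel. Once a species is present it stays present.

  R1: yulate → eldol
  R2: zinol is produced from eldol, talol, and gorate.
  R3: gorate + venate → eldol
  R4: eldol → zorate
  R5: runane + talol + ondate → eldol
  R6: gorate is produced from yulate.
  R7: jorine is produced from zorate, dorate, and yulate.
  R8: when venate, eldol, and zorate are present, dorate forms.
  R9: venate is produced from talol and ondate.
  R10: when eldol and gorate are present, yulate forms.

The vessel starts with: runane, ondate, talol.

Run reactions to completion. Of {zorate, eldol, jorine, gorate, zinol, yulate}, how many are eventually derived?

runane, talol, and ondate present → eldol forms (R5).
eldol present → zorate forms (R4).
zorate: reached.
eldol: reached.
jorine would need zorate, dorate, and yulate (R7), but yulate never forms.
gorate would need yulate (R6), but yulate never forms.
zinol would need eldol, talol, and gorate (R2), but gorate never forms.
yulate would need eldol and gorate (R10), but gorate never forms.
Reached: zorate and eldol — 2 of the 6.

2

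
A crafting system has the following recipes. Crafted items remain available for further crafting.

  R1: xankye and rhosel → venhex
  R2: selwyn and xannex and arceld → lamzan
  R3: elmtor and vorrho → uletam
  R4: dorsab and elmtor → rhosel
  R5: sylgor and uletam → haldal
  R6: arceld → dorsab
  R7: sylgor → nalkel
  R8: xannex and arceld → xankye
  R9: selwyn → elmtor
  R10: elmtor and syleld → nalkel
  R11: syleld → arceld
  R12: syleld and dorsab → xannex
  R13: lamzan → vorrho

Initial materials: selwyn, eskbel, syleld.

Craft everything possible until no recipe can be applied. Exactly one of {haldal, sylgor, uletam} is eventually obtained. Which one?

uletam

Using R11, syleld makes arceld.
selwyn → elmtor (R9).
Using R6, arceld makes dorsab.
Using R12, syleld and dorsab make xannex.
selwyn and xannex and arceld → lamzan (R2).
Using R13, lamzan makes vorrho.
Using R3, elmtor and vorrho make uletam.
haldal would need sylgor and uletam (R5), but sylgor is never obtained. No rule produces sylgor, and it is not given.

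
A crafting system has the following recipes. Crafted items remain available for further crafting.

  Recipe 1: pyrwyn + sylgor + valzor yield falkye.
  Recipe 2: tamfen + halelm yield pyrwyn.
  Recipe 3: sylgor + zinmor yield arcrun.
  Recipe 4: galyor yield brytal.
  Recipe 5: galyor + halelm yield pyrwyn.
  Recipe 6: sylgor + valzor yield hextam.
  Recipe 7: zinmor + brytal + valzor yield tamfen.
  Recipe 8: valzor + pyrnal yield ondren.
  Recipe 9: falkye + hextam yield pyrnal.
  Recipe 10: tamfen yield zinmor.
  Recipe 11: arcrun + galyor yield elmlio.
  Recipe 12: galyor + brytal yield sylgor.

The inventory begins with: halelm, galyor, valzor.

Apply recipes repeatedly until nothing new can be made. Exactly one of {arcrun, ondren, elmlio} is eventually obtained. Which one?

ondren

galyor + halelm → pyrwyn (Recipe 5).
Using Recipe 4, galyor makes brytal.
galyor + brytal → sylgor (Recipe 12).
sylgor + valzor → hextam (Recipe 6).
pyrwyn + sylgor + valzor → falkye (Recipe 1).
falkye + hextam → pyrnal (Recipe 9).
valzor + pyrnal → ondren (Recipe 8).
elmlio would need arcrun and galyor (Recipe 11), but arcrun is never obtained. arcrun would need sylgor and zinmor (Recipe 3), but zinmor is never obtained.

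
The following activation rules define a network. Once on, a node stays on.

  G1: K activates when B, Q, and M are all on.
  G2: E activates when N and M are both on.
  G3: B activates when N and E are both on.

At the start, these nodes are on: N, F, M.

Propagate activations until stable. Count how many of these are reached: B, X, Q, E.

2

N and M are on, so E activates (G2).
G3: N and E on → B on.
B: reached.
No rule produces X, and it is not given.
No rule produces Q, and it is not given.
E: reached.
Reached: B and E — 2 of the 4.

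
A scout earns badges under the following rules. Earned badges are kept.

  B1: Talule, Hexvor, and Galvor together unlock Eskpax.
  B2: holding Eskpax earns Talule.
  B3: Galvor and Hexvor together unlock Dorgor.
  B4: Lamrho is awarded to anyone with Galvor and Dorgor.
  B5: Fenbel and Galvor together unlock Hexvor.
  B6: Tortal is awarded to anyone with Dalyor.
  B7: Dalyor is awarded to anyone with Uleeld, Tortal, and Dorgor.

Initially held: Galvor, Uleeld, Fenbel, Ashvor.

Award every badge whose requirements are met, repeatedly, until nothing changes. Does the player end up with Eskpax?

No

Eskpax would need Talule, Hexvor, and Galvor (B1), but Talule is never earned.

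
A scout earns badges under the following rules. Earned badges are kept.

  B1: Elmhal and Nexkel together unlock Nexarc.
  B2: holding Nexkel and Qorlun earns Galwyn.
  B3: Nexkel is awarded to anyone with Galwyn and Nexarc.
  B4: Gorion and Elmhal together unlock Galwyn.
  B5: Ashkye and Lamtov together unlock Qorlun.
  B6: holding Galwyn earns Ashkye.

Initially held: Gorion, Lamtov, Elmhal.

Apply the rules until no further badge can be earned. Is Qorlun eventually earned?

With Gorion and Elmhal, Galwyn is earned (B4).
With Galwyn, Ashkye is earned (B6).
With Ashkye and Lamtov, Qorlun is earned (B5).

Yes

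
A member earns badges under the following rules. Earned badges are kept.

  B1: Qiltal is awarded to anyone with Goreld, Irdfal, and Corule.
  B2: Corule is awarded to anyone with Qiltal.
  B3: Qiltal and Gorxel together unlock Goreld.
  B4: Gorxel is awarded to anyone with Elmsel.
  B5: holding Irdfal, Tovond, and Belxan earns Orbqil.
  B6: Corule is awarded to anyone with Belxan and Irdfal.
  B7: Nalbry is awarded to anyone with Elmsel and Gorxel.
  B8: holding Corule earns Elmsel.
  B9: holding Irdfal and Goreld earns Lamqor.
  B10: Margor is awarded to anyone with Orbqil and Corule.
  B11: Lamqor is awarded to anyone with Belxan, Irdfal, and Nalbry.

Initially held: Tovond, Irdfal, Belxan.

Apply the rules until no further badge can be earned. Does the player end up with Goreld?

No

Goreld would need Qiltal and Gorxel (B3), but Qiltal is never earned.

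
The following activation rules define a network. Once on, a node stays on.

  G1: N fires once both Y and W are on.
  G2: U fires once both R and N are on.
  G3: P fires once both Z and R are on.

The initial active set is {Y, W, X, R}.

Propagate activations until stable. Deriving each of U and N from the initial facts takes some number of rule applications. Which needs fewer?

N

N: G1: Y and W on → N on. [1 rule application]
U: Y and W are on, so N fires (G1). R and N are on, so U fires (G2). [2 rule applications]
N needs fewer.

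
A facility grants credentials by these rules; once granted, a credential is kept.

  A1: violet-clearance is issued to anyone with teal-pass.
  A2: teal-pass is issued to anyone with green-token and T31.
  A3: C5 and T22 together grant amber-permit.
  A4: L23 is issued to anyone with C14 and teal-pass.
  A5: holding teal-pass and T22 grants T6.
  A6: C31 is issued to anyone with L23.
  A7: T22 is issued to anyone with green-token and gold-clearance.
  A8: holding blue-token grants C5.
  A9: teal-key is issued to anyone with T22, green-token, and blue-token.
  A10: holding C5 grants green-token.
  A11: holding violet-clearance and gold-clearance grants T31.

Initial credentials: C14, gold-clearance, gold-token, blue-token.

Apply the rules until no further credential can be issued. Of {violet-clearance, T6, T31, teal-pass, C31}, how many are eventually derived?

0

violet-clearance would need teal-pass (A1), but teal-pass is never granted.
T6 would need teal-pass and T22 (A5), but teal-pass is never granted.
T31 would need violet-clearance and gold-clearance (A11), but violet-clearance is never granted.
teal-pass would need green-token and T31 (A2), but T31 is never granted.
C31 would need L23 (A6), but L23 is never granted.
None of the 5 are reached.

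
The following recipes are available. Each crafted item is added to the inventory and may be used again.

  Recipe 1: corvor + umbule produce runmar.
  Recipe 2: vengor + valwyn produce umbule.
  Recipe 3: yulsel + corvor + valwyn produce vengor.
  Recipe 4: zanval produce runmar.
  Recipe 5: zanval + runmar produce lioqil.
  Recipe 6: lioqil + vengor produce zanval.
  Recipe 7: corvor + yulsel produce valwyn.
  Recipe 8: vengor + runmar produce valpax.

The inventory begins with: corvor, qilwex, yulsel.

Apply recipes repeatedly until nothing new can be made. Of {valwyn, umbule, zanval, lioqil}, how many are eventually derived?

2

Using Recipe 7, corvor and yulsel make valwyn.
yulsel + corvor + valwyn → vengor (Recipe 3).
vengor + valwyn → umbule (Recipe 2).
valwyn: reached.
umbule: reached.
zanval would need lioqil and vengor (Recipe 6), but lioqil is never obtained.
lioqil would need zanval and runmar (Recipe 5), but zanval is never obtained.
Reached: valwyn and umbule — 2 of the 4.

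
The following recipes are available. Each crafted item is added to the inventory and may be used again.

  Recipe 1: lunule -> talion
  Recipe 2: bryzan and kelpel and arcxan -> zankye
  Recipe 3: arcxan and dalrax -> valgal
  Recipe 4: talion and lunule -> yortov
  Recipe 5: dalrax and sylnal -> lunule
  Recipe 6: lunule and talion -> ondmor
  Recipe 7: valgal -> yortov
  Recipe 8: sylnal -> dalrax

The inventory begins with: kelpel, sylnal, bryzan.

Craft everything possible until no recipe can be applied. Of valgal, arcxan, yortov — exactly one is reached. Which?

yortov

Using Recipe 8, sylnal makes dalrax.
Using Recipe 5, dalrax and sylnal make lunule.
Using Recipe 1, lunule makes talion.
Using Recipe 4, talion and lunule make yortov.
valgal would need arcxan and dalrax (Recipe 3), but arcxan is never obtained. No rule produces arcxan, and it is not given.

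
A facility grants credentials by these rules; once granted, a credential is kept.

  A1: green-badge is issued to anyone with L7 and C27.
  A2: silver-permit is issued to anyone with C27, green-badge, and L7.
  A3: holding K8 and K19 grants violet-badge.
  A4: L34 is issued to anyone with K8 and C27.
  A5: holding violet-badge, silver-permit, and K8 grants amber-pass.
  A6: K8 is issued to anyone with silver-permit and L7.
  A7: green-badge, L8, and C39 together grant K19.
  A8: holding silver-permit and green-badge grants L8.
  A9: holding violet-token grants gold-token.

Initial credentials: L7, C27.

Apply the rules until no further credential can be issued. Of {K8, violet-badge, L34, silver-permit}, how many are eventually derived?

Holding L7 and C27 grants green-badge (A1).
Holding C27, green-badge, and L7 grants silver-permit (A2).
Holding silver-permit and L7 grants K8 (A6).
Holding K8 and C27 grants L34 (A4).
K8: reached.
violet-badge would need K8 and K19 (A3), but K19 is never granted.
L34: reached.
silver-permit: reached.
Reached: K8, L34, and silver-permit — 3 of the 4.

3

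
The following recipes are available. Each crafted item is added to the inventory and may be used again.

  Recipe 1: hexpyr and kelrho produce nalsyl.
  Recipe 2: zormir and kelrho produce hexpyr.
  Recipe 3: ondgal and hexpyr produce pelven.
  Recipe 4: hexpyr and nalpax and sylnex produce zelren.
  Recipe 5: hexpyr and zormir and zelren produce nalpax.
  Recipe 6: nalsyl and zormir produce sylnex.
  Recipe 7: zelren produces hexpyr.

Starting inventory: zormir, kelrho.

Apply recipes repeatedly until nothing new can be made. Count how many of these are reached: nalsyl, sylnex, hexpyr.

Using Recipe 2, zormir and kelrho make hexpyr.
Using Recipe 1, hexpyr and kelrho make nalsyl.
Using Recipe 6, nalsyl and zormir make sylnex.
nalsyl: reached.
sylnex: reached.
hexpyr: reached.
All 3 are reached.

3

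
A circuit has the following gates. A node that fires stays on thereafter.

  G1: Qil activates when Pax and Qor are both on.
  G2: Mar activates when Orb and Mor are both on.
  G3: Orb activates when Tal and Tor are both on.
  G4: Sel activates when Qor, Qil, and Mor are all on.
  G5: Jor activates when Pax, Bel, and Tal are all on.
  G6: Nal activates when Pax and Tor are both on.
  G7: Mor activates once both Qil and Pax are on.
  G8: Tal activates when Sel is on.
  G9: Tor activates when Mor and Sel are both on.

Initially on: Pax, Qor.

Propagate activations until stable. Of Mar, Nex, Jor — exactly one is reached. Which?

Pax and Qor are on, so Qil activates (G1).
Qil and Pax are on, so Mor activates (G7).
G4: Qor, Qil, and Mor on → Sel on.
G9: Mor and Sel on → Tor on.
Sel is on, so Tal activates (G8).
G3: Tal and Tor on → Orb on.
Orb and Mor are on, so Mar activates (G2).
No rule produces Nex, and it is not given. Jor would need Pax, Bel, and Tal (G5), but Bel never turns on.

Mar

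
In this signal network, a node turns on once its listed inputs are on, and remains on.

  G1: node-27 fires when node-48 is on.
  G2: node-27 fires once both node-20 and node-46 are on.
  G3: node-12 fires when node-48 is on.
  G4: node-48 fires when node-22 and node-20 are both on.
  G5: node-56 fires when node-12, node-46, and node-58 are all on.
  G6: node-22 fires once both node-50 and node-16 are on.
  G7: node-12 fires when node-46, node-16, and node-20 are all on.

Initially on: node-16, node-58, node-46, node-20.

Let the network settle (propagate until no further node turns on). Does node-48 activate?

No

node-48 would need node-22 and node-20 (G4), but node-22 never turns on.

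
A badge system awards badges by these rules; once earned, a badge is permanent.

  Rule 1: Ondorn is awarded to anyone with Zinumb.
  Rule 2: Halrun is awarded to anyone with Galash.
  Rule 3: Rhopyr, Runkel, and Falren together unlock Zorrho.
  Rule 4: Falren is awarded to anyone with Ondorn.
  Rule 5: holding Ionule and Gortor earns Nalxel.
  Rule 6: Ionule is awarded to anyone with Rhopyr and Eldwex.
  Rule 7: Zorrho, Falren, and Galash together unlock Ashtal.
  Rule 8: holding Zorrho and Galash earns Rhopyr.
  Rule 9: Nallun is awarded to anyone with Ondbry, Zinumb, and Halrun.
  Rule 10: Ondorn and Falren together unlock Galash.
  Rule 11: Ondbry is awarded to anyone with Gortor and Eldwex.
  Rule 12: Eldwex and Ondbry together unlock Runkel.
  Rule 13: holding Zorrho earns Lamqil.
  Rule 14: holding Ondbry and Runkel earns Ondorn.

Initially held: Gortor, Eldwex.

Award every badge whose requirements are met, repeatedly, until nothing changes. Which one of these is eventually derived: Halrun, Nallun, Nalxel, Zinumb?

With Gortor and Eldwex, Ondbry is earned (Rule 11).
With Eldwex and Ondbry, Runkel is earned (Rule 12).
With Ondbry and Runkel, Ondorn is earned (Rule 14).
With Ondorn, Falren is earned (Rule 4).
With Ondorn and Falren, Galash is earned (Rule 10).
With Galash, Halrun is earned (Rule 2).
Nalxel would need Ionule and Gortor (Rule 5), but Ionule is never earned. Nallun would need Ondbry, Zinumb, and Halrun (Rule 9), but Zinumb is never earned. No rule produces Zinumb, and it is not given.

Halrun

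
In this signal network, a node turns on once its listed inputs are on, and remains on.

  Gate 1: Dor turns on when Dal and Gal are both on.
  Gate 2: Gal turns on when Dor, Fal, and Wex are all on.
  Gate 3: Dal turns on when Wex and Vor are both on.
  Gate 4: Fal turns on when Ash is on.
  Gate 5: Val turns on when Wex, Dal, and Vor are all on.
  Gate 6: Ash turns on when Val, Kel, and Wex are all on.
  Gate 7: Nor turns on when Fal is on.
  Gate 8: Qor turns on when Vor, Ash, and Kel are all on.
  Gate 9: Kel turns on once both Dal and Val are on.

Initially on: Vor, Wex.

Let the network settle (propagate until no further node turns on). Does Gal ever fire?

No

Gal would need Dor, Fal, and Wex (Gate 2), but Dor never turns on.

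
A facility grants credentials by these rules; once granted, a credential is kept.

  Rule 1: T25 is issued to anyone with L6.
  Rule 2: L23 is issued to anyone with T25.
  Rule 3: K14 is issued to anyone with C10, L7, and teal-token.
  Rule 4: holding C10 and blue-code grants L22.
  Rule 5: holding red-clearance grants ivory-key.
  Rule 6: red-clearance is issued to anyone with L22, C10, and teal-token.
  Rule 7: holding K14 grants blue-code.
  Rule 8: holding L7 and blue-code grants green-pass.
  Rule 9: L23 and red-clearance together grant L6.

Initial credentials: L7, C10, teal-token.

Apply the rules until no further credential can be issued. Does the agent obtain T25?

No

T25 would need L6 (Rule 1), but L6 is never granted.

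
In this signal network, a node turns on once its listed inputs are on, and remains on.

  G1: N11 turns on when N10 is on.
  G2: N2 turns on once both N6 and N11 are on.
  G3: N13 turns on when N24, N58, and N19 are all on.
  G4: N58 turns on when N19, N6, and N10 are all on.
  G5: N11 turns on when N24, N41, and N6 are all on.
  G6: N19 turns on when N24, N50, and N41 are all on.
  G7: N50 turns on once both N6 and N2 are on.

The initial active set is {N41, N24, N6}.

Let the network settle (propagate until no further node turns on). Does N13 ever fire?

N13 would need N24, N58, and N19 (G3), but N58 never turns on.

No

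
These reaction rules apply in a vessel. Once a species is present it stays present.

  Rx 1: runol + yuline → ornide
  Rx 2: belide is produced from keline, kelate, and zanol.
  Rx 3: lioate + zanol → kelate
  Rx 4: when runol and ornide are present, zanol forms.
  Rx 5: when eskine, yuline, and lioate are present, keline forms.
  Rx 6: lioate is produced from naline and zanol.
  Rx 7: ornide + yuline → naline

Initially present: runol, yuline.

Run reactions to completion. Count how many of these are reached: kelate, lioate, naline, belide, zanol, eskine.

4

runol and yuline present → ornide forms (Rx 1).
runol and ornide present → zanol forms (Rx 4).
ornide and yuline present → naline forms (Rx 7).
naline and zanol present → lioate forms (Rx 6).
lioate and zanol present → kelate forms (Rx 3).
kelate: reached.
lioate: reached.
naline: reached.
belide would need keline, kelate, and zanol (Rx 2), but keline never forms.
zanol: reached.
No rule produces eskine, and it is not given.
Reached: kelate, lioate, naline, and zanol — 4 of the 6.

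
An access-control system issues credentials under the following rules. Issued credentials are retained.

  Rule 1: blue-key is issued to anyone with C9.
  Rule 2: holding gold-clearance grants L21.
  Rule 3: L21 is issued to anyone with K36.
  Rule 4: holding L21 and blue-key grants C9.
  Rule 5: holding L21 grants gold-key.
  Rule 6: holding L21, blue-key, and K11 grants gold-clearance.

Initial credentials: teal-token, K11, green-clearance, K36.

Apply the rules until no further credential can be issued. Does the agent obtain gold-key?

Yes

Holding K36 grants L21 (Rule 3).
Holding L21 grants gold-key (Rule 5).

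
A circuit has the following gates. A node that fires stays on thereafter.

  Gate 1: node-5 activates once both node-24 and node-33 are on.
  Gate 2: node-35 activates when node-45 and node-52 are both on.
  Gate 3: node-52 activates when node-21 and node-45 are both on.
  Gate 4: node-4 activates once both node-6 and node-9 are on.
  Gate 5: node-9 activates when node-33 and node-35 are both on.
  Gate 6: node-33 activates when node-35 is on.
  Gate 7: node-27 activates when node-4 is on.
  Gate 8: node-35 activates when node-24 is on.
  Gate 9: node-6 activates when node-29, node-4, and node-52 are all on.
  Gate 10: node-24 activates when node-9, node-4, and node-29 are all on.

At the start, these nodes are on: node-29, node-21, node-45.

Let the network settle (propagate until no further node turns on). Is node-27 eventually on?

node-27 would need node-4 (Gate 7), but node-4 never turns on.

No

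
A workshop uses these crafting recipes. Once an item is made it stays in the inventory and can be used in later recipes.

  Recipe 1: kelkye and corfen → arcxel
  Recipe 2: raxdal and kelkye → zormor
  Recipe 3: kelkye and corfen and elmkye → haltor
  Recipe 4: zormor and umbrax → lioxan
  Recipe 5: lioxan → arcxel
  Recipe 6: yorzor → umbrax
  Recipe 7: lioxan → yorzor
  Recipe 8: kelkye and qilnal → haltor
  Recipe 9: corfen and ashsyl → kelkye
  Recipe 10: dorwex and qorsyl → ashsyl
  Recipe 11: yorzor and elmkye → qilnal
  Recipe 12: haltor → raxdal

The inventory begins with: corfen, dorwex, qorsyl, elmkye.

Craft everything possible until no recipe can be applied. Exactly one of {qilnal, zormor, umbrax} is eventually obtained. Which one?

zormor

Using Recipe 10, dorwex and qorsyl make ashsyl.
Using Recipe 9, corfen and ashsyl make kelkye.
Using Recipe 3, kelkye, corfen, and elmkye make haltor.
Using Recipe 12, haltor makes raxdal.
Using Recipe 2, raxdal and kelkye make zormor.
qilnal would need yorzor and elmkye (Recipe 11), but yorzor is never obtained. umbrax would need yorzor (Recipe 6), but yorzor is never obtained.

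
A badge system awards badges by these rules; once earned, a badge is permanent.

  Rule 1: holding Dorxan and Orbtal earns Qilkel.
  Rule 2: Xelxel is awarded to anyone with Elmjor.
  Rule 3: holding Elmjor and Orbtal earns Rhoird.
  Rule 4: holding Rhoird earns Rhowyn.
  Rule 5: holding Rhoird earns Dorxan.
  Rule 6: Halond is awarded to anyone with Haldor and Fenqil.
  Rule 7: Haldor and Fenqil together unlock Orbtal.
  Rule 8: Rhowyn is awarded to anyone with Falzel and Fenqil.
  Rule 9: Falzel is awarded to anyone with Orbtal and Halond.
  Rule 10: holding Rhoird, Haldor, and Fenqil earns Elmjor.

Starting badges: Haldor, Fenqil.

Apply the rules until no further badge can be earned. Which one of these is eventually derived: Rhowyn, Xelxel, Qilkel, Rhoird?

Rhowyn

With Haldor and Fenqil, Orbtal is earned (Rule 7).
With Haldor and Fenqil, Halond is earned (Rule 6).
With Orbtal and Halond, Falzel is earned (Rule 9).
With Falzel and Fenqil, Rhowyn is earned (Rule 8).
Qilkel would need Dorxan and Orbtal (Rule 1), but Dorxan is never earned. Rhoird would need Elmjor and Orbtal (Rule 3), but Elmjor is never earned. Xelxel would need Elmjor (Rule 2), but Elmjor is never earned.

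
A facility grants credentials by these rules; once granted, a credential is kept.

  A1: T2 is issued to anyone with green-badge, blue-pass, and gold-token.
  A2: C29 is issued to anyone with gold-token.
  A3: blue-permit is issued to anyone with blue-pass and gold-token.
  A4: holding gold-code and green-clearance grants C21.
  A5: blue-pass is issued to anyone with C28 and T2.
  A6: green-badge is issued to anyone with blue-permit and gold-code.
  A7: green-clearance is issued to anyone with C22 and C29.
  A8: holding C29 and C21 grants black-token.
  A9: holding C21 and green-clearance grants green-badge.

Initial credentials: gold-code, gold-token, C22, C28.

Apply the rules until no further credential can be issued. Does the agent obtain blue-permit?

No

blue-permit would need blue-pass and gold-token (A3), but blue-pass is never granted.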